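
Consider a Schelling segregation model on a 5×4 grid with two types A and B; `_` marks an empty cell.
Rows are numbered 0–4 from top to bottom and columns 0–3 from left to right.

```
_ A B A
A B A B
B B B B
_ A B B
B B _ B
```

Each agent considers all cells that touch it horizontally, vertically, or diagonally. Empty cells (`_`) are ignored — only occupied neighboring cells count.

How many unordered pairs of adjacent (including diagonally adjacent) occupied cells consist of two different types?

19

Scan each occupied cell's neighbors to the right and below (and the two forward diagonals) so each pair is counted once.
Row 0: A(0,1)–B(0,2)≠ A(0,1)–B(1,1)≠ A(0,1)–A(1,2)= A(0,1)–A(1,0)= B(0,2)–A(0,3)≠ B(0,2)–A(1,2)≠ B(0,2)–B(1,3)= B(0,2)–B(1,1)= A(0,3)–B(1,3)≠ A(0,3)–A(1,2)=  → 5/10 unlike.
Row 1: A(1,0)–B(1,1)≠ A(1,0)–B(2,0)≠ A(1,0)–B(2,1)≠ B(1,1)–A(1,2)≠ B(1,1)–B(2,1)= B(1,1)–B(2,2)= B(1,1)–B(2,0)= A(1,2)–B(1,3)≠ A(1,2)–B(2,2)≠ A(1,2)–B(2,3)≠ A(1,2)–B(2,1)≠ B(1,3)–B(2,3)= B(1,3)–B(2,2)=  → 8/13 unlike.
Row 2: B(2,0)–B(2,1)= B(2,0)–A(3,1)≠ B(2,1)–B(2,2)= B(2,1)–A(3,1)≠ B(2,1)–B(3,2)= B(2,2)–B(2,3)= B(2,2)–B(3,2)= B(2,2)–B(3,3)= B(2,2)–A(3,1)≠ B(2,3)–B(3,3)= B(2,3)–B(3,2)=  → 3/11 unlike.
Row 3: A(3,1)–B(3,2)≠ A(3,1)–B(4,1)≠ A(3,1)–B(4,0)≠ B(3,2)–B(3,3)= B(3,2)–B(4,3)= B(3,2)–B(4,1)= B(3,3)–B(4,3)=  → 3/7 unlike.
Row 4: B(4,0)–B(4,1)=  → 0/1 unlike.
Total adjacent occupied pairs: 42; unlike-type pairs: 19.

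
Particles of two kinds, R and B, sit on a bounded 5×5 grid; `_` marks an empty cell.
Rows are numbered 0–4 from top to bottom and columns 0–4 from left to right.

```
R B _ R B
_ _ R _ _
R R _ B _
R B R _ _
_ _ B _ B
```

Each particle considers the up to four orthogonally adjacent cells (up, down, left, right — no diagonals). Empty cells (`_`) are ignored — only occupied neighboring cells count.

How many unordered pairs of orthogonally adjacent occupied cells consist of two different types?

6

Scan each occupied cell's neighbors to the right and below so each pair is counted once.
Row 0: R(0,0)–B(0,1)≠ R(0,3)–B(0,4)≠  → 2/2 unlike.
Row 2: R(2,0)–R(2,1)= R(2,0)–R(3,0)= R(2,1)–B(3,1)≠  → 1/3 unlike.
Row 3: R(3,0)–B(3,1)≠ B(3,1)–R(3,2)≠ R(3,2)–B(4,2)≠  → 3/3 unlike.
Total adjacent occupied pairs: 8; unlike-type pairs: 6.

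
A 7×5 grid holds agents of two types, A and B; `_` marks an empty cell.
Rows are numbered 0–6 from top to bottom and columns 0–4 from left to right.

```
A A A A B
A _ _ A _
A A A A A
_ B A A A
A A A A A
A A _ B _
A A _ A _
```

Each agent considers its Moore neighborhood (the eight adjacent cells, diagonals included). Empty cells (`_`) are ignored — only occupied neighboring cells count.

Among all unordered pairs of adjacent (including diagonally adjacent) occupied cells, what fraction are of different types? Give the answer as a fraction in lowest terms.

13/62

Scan each occupied cell's neighbors to the right and below (and the two forward diagonals) so each pair is counted once.
Row 0: A(0,0)–A(0,1)= A(0,0)–A(1,0)= A(0,1)–A(0,2)= A(0,1)–A(1,0)= A(0,2)–A(0,3)= A(0,2)–A(1,3)= A(0,3)–B(0,4)≠ A(0,3)–A(1,3)= B(0,4)–A(1,3)≠  → 2/9 unlike.
Row 1: A(1,0)–A(2,0)= A(1,0)–A(2,1)= A(1,3)–A(2,3)= A(1,3)–A(2,4)= A(1,3)–A(2,2)=  → 0/5 unlike.
Row 2: A(2,0)–A(2,1)= A(2,0)–B(3,1)≠ A(2,1)–A(2,2)= A(2,1)–B(3,1)≠ A(2,1)–A(3,2)= A(2,2)–A(2,3)= A(2,2)–A(3,2)= A(2,2)–A(3,3)= A(2,2)–B(3,1)≠ A(2,3)–A(2,4)= A(2,3)–A(3,3)= A(2,3)–A(3,4)= A(2,3)–A(3,2)= A(2,4)–A(3,4)= A(2,4)–A(3,3)=  → 3/15 unlike.
Row 3: B(3,1)–A(3,2)≠ B(3,1)–A(4,1)≠ B(3,1)–A(4,2)≠ B(3,1)–A(4,0)≠ A(3,2)–A(3,3)= A(3,2)–A(4,2)= A(3,2)–A(4,3)= A(3,2)–A(4,1)= A(3,3)–A(3,4)= A(3,3)–A(4,3)= A(3,3)–A(4,4)= A(3,3)–A(4,2)= A(3,4)–A(4,4)= A(3,4)–A(4,3)=  → 4/14 unlike.
Row 4: A(4,0)–A(4,1)= A(4,0)–A(5,0)= A(4,0)–A(5,1)= A(4,1)–A(4,2)= A(4,1)–A(5,1)= A(4,1)–A(5,0)= A(4,2)–A(4,3)= A(4,2)–B(5,3)≠ A(4,2)–A(5,1)= A(4,3)–A(4,4)= A(4,3)–B(5,3)≠ A(4,4)–B(5,3)≠  → 3/12 unlike.
Row 5: A(5,0)–A(5,1)= A(5,0)–A(6,0)= A(5,0)–A(6,1)= A(5,1)–A(6,1)= A(5,1)–A(6,0)= B(5,3)–A(6,3)≠  → 1/6 unlike.
Row 6: A(6,0)–A(6,1)=  → 0/1 unlike.
Total adjacent occupied pairs: 62; unlike-type pairs: 13.
13/62 is already in lowest terms.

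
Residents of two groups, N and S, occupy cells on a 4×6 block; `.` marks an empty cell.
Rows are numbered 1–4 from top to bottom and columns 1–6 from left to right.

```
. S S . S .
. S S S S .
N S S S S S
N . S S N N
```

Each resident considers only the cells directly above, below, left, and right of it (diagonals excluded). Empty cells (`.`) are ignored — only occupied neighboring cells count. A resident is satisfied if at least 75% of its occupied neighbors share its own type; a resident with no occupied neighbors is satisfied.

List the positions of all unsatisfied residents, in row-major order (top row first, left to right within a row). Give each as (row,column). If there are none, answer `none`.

(3,1), (3,2), (3,6), (4,4), (4,5), (4,6)

(1,2)S 2/2 satisfied
(1,3)S 2/2 satisfied
(1,5)S 1/1 satisfied
(2,2)S 3/3 satisfied
(2,3)S 4/4 satisfied
(2,4)S 3/3 satisfied
(2,5)S 3/3 satisfied
(3,1)N 1/2 not
(3,2)S 2/3 not
(3,3)S 4/4 satisfied
(3,4)S 4/4 satisfied
(3,5)S 3/4 satisfied
(3,6)S 1/2 not
(4,1)N 1/1 satisfied
(4,3)S 2/2 satisfied
(4,4)S 2/3 not
(4,5)N 1/3 not
(4,6)N 1/2 not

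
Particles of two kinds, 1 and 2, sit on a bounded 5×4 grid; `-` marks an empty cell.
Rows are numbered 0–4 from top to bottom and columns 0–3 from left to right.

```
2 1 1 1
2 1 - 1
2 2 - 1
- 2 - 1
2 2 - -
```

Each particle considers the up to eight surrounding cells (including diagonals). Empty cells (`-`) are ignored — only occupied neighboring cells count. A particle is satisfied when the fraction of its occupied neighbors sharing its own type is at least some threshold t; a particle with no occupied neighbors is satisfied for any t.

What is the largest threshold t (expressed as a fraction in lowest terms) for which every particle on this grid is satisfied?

Row 0: (0,0)2 1/3 · (0,1)1 2/4 · (0,2)1 4/4 · (0,3)1 2/2
Row 1: (1,0)2 3/5 · (1,1)1 2/6 · (1,3)1 3/3
Row 2: (2,0)2 3/4 · (2,1)2 3/4 · (2,3)1 2/2
Row 3: (3,1)2 4/4 · (3,3)1 1/1
Row 4: (4,0)2 2/2 · (4,1)2 2/2
The smallest same-type fraction is 1/3 at (0,0), which reduces to 1/3. Any threshold above that leaves this particle unsatisfied.

1/3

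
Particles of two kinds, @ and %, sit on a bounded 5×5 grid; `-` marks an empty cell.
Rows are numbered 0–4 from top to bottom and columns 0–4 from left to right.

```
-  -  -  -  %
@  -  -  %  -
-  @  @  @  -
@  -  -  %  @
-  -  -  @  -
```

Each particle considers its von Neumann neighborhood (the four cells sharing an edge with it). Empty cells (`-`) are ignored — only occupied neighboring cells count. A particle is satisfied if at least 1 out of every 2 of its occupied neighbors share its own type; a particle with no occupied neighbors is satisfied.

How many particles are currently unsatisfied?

(0,4)% 0/0 satisfied
(1,0)@ 0/0 satisfied
(1,3)% 0/1 not
(2,1)@ 1/1 satisfied
(2,2)@ 2/2 satisfied
(2,3)@ 1/3 not
(3,0)@ 0/0 satisfied
(3,3)% 0/3 not
(3,4)@ 0/1 not
(4,3)@ 0/1 not
Unsatisfied: (1,3), (2,3), (3,3), (3,4), (4,3) — 5 in total.

5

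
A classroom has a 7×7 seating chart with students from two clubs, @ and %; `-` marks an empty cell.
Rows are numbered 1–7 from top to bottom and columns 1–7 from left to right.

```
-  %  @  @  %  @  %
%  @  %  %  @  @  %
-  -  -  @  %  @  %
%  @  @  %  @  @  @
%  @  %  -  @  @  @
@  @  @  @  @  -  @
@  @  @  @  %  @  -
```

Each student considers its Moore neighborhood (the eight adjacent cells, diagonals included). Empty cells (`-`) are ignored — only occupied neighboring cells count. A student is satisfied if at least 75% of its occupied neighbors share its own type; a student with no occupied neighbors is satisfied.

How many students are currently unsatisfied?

28

Row 1: (1,2)% 2/4 ✗ · (1,3)@ 2/5 ✗ · (1,4)@ 2/5 ✗ · (1,5)% 1/5 ✗ · (1,6)@ 2/5 ✗ · (1,7)% 1/3 ✗
Row 2: (2,1)% 1/2 ✗ · (2,2)@ 1/4 ✗ · (2,3)% 2/6 ✗ · (2,4)% 3/7 ✗ · (2,5)@ 5/8 ✗ · (2,6)@ 3/8 ✗ · (2,7)% 2/5 ✗
Row 3: (3,4)@ 3/7 ✗ · (3,5)% 2/8 ✗ · (3,6)@ 5/8 ✗ · (3,7)% 1/5 ✗
Row 4: (4,1)% 1/3 ✗ · (4,2)@ 2/5 ✗ · (4,3)@ 3/5 ✗ · (4,4)% 2/6 ✗ · (4,5)@ 5/7 ✗ · (4,6)@ 6/8 ✓ · (4,7)@ 4/5 ✓
Row 5: (5,1)% 1/5 ✗ · (5,2)@ 5/8 ✗ · (5,3)% 1/7 ✗ · (5,5)@ 5/6 ✓ · (5,6)@ 7/7 ✓ · (5,7)@ 4/4 ✓
Row 6: (6,1)@ 4/5 ✓ · (6,2)@ 6/8 ✓ · (6,3)@ 6/7 ✓ · (6,4)@ 5/7 ✗ · (6,5)@ 5/6 ✓ · (6,7)@ 3/3 ✓
Row 7: (7,1)@ 3/3 ✓ · (7,2)@ 5/5 ✓ · (7,3)@ 5/5 ✓ · (7,4)@ 4/5 ✓ · (7,5)% 0/4 ✗ · (7,6)@ 2/3 ✗
Unsatisfied: (1,2), (1,3), (1,4), (1,5), (1,6), (1,7), (2,1), (2,2), (2,3), (2,4), (2,5), (2,6), (2,7), (3,4), (3,5), (3,6), (3,7), (4,1), (4,2), (4,3), (4,4), (4,5), (5,1), (5,2), (5,3), (6,4), (7,5), (7,6) — 28 in total.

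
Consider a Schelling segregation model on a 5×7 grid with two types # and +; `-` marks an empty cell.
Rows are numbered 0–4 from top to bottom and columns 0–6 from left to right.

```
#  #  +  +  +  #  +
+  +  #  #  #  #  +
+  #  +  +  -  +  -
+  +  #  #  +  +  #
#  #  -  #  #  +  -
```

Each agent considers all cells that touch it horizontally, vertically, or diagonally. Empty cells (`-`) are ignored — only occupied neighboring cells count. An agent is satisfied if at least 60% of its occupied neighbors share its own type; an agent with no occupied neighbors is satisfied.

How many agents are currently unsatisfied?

28

Row 0: (0,0)# 1/3 not · (0,1)# 2/5 not · (0,2)+ 2/5 not · (0,3)+ 2/5 not · (0,4)+ 1/5 not · (0,5)# 2/5 not · (0,6)+ 1/3 not
Row 1: (1,0)+ 2/5 not · (1,1)+ 4/8 not · (1,2)# 3/8 not · (1,3)# 2/7 not · (1,4)# 3/7 not · (1,5)# 2/6 not · (1,6)+ 2/4 not
Row 2: (2,0)+ 4/5 satisfied · (2,1)# 2/8 not · (2,2)+ 3/8 not · (2,3)+ 2/7 not · (2,5)+ 3/6 not
Row 3: (3,0)+ 2/5 not · (3,1)+ 3/7 not · (3,2)# 4/7 not · (3,3)# 3/6 not · (3,4)+ 4/7 not · (3,5)+ 3/5 satisfied · (3,6)# 0/3 not
Row 4: (4,0)# 1/3 not · (4,1)# 2/4 not · (4,3)# 3/4 satisfied · (4,4)# 2/5 not · (4,5)+ 2/4 not
Unsatisfied: (0,0), (0,1), (0,2), (0,3), (0,4), (0,5), (0,6), (1,0), (1,1), (1,2), (1,3), (1,4), (1,5), (1,6), (2,1), (2,2), (2,3), (2,5), (3,0), (3,1), (3,2), (3,3), (3,4), (3,6), (4,0), (4,1), (4,4), (4,5) — 28 in total.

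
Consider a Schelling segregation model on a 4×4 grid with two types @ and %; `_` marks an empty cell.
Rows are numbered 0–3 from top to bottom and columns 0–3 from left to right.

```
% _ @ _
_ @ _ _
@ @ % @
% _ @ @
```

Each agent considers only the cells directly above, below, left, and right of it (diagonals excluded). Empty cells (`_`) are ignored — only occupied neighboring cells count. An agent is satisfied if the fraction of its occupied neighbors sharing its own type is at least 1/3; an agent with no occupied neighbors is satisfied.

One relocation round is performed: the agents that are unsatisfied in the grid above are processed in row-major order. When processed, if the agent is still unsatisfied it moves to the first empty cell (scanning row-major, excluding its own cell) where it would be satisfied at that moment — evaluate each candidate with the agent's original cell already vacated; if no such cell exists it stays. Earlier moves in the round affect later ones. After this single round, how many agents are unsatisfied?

Initially unsatisfied (in order): (2,2), (3,0).
  (2,2) → (0,1).
  (3,0) → (1,0).
Resulting grid:
% % @ _
% @ _ _
@ @ _ @
_ _ @ @
Unsatisfied now: (0,2).

1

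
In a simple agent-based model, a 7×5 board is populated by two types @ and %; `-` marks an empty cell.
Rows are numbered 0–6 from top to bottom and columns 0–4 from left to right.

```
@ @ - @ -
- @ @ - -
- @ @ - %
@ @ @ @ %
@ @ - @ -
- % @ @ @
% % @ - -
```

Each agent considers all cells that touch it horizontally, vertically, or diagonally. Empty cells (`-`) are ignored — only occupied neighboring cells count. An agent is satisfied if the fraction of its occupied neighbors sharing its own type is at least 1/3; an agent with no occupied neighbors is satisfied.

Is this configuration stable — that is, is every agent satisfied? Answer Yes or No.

(0,0)@ 2/2 ✓
(0,1)@ 3/3 ✓
(0,3)@ 1/1 ✓
(1,1)@ 5/5 ✓
(1,2)@ 5/5 ✓
(2,1)@ 6/6 ✓
(2,2)@ 6/6 ✓
(2,4)% 1/2 ✓
(3,0)@ 4/4 ✓
(3,1)@ 6/6 ✓
(3,2)@ 6/6 ✓
(3,3)@ 3/5 ✓
(3,4)% 1/3 ✓
(4,0)@ 3/4 ✓
(4,1)@ 5/6 ✓
(4,3)@ 5/6 ✓
(5,1)% 2/6 ✓
(5,2)@ 4/6 ✓
(5,3)@ 4/4 ✓
(5,4)@ 2/2 ✓
(6,0)% 2/2 ✓
(6,1)% 2/4 ✓
(6,2)@ 2/4 ✓
All meet the threshold, so the configuration is stable.

Yes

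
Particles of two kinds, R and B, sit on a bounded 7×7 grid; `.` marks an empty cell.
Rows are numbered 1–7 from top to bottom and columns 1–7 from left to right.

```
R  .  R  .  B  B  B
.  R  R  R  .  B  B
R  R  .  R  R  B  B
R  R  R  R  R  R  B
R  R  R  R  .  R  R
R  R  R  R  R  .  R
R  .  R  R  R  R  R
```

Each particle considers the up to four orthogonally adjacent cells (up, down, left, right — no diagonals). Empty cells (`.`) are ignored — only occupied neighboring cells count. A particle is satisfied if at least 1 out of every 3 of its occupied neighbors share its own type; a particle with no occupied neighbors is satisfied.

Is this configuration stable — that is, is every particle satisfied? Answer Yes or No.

Yes

(1,1)R 0/0 ✓
(1,3)R 1/1 ✓
(1,5)B 1/1 ✓
(1,6)B 3/3 ✓
(1,7)B 2/2 ✓
(2,2)R 2/2 ✓
(2,3)R 3/3 ✓
(2,4)R 2/2 ✓
(2,6)B 3/3 ✓
(2,7)B 3/3 ✓
(3,1)R 2/2 ✓
(3,2)R 3/3 ✓
(3,4)R 3/3 ✓
(3,5)R 2/3 ✓
(3,6)B 2/4 ✓
(3,7)B 3/3 ✓
(4,1)R 3/3 ✓
(4,2)R 4/4 ✓
(4,3)R 3/3 ✓
(4,4)R 4/4 ✓
(4,5)R 3/3 ✓
(4,6)R 2/4 ✓
(4,7)B 1/3 ✓
(5,1)R 3/3 ✓
(5,2)R 4/4 ✓
(5,3)R 4/4 ✓
(5,4)R 3/3 ✓
(5,6)R 2/2 ✓
(5,7)R 2/3 ✓
(6,1)R 3/3 ✓
(6,2)R 3/3 ✓
(6,3)R 4/4 ✓
(6,4)R 4/4 ✓
(6,5)R 2/2 ✓
(6,7)R 2/2 ✓
(7,1)R 1/1 ✓
(7,3)R 2/2 ✓
(7,4)R 3/3 ✓
(7,5)R 3/3 ✓
(7,6)R 2/2 ✓
(7,7)R 2/2 ✓
All meet the threshold, so the configuration is stable.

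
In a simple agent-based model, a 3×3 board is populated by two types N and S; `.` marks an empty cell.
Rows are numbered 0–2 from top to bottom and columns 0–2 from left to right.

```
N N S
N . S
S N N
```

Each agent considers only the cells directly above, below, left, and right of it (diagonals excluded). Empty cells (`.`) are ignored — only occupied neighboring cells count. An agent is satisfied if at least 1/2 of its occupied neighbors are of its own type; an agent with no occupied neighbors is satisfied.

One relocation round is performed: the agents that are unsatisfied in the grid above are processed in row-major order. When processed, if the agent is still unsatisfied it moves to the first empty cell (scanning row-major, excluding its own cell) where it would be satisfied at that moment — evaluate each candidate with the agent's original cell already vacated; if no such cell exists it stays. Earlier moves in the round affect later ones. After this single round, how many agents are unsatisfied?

Initially unsatisfied (in order): (2,0).
  (2,0): no empty cell satisfies it; stays.
Resulting grid:
N N S
N . S
S N N
Unsatisfied now: (2,0).

1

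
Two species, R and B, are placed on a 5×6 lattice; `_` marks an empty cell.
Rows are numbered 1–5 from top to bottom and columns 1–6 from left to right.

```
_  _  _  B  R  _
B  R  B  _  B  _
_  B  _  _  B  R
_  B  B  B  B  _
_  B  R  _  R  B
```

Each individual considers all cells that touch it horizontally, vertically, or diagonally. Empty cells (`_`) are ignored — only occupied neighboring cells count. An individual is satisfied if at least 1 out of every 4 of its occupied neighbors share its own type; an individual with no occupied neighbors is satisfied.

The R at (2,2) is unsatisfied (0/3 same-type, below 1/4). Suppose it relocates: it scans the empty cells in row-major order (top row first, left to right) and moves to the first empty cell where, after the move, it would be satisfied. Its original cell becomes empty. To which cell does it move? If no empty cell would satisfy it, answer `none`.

(1,6)

Vacating (2,2). Empty cells in order:
  (1,1): 0/1 same-type → still unsatisfied.
  (1,2): 0/2 same-type → still unsatisfied.
  (1,3): 0/2 same-type → still unsatisfied.
  (1,6): 1/2 same-type → satisfied — stop here.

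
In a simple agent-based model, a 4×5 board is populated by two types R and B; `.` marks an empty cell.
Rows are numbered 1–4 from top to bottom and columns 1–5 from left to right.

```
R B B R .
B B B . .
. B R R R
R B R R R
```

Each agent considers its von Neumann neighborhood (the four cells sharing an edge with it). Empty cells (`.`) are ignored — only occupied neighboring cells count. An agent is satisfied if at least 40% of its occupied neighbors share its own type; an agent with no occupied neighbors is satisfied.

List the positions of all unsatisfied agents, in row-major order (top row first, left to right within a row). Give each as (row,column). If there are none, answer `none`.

Row 1: (1,1)R 0/2 unhappy · (1,2)B 2/3 ok · (1,3)B 2/3 ok · (1,4)R 0/1 unhappy
Row 2: (2,1)B 1/2 ok · (2,2)B 4/4 ok · (2,3)B 2/3 ok
Row 3: (3,2)B 2/3 ok · (3,3)R 2/4 ok · (3,4)R 3/3 ok · (3,5)R 2/2 ok
Row 4: (4,1)R 0/1 unhappy · (4,2)B 1/3 unhappy · (4,3)R 2/3 ok · (4,4)R 3/3 ok · (4,5)R 2/2 ok

(1,1), (1,4), (4,1), (4,2)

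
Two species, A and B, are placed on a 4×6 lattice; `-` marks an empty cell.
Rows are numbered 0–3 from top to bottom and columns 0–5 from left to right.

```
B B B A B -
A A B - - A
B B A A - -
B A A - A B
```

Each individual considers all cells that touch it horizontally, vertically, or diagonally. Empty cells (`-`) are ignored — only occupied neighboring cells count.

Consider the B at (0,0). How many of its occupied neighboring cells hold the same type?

Occupied neighbors of (0,0): (0,1)=B, (1,0)=A, (1,1)=A.
Same type (B): 1 of 3.

1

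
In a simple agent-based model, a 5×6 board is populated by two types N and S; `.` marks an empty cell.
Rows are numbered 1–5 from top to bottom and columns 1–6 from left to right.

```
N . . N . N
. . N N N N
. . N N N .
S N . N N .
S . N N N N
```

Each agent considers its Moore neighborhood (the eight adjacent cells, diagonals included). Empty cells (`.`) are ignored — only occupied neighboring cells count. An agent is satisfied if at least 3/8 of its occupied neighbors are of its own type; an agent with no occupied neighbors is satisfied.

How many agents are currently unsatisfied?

0

(1,1)N 0/0 ✓
(1,4)N 3/3 ✓
(1,6)N 2/2 ✓
(2,3)N 4/4 ✓
(2,4)N 6/6 ✓
(2,5)N 6/6 ✓
(2,6)N 3/3 ✓
(3,3)N 5/5 ✓
(3,4)N 7/7 ✓
(3,5)N 6/6 ✓
(4,1)S 1/2 ✓
(4,2)N 2/4 ✓
(4,4)N 7/7 ✓
(4,5)N 6/6 ✓
(5,1)S 1/2 ✓
(5,3)N 3/3 ✓
(5,4)N 4/4 ✓
(5,5)N 4/4 ✓
(5,6)N 2/2 ✓
Every one meets the threshold.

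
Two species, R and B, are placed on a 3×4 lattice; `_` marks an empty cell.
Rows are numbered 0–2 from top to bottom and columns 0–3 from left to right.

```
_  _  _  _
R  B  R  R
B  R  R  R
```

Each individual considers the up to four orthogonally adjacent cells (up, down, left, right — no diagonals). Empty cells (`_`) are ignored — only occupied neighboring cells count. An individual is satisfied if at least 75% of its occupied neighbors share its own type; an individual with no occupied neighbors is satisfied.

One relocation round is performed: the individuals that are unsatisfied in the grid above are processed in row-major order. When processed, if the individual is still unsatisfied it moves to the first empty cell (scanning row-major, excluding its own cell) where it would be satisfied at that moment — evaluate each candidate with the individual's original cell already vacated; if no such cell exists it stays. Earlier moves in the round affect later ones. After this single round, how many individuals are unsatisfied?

0

Initially unsatisfied (in order): (1,0), (1,1), (1,2), (2,0), (2,1).
  (1,0) → (0,0).
  (1,1): no empty cell satisfies it; stays.
  (1,2) → (0,2).
  (2,0): no empty cell satisfies it; stays.
  (2,1) → (0,3).
Resulting grid:
R _ R R
_ B _ R
B _ R R
All satisfied now.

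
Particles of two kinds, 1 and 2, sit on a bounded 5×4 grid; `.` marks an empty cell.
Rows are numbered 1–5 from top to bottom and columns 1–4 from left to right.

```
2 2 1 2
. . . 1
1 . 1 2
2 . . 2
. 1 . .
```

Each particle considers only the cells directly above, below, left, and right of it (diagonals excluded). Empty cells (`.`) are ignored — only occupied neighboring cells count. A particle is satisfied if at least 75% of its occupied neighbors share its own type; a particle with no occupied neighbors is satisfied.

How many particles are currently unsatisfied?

8

Row 1: (1,1)2 1/1 satisfied · (1,2)2 1/2 not · (1,3)1 0/2 not · (1,4)2 0/2 not
Row 2: (2,4)1 0/2 not
Row 3: (3,1)1 0/1 not · (3,3)1 0/1 not · (3,4)2 1/3 not
Row 4: (4,1)2 0/1 not · (4,4)2 1/1 satisfied
Row 5: (5,2)1 0/0 satisfied
Unsatisfied: (1,2), (1,3), (1,4), (2,4), (3,1), (3,3), (3,4), (4,1) — 8 in total.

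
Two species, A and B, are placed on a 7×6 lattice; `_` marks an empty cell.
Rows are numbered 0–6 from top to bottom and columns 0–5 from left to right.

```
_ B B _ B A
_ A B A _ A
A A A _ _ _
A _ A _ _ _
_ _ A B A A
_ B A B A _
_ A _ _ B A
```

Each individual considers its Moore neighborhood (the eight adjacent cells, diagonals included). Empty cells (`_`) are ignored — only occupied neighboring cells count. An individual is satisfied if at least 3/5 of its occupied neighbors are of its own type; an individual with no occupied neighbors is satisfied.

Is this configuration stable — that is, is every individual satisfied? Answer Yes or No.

No

(0,1)B 2/3 ok
(0,2)B 2/4 unhappy
(0,4)B 0/3 unhappy
(0,5)A 1/2 unhappy
(1,1)A 3/6 unhappy
(1,2)B 2/6 unhappy
(1,3)A 1/4 unhappy
(1,5)A 1/2 unhappy
(2,0)A 3/3 ok
(2,1)A 5/6 ok
(2,2)A 4/5 ok
(3,0)A 2/2 ok
(3,2)A 3/4 ok
(4,2)A 2/5 unhappy
(4,3)B 1/6 unhappy
(4,4)A 2/4 unhappy
(4,5)A 2/2 ok
(5,1)B 0/3 unhappy
(5,2)A 2/5 unhappy
(5,3)B 2/6 unhappy
(5,4)A 3/6 unhappy
(6,1)A 1/2 unhappy
(6,4)B 1/3 unhappy
(6,5)A 1/2 unhappy
For instance (0,2) has only 2/4 same-type neighbors, below 3/5.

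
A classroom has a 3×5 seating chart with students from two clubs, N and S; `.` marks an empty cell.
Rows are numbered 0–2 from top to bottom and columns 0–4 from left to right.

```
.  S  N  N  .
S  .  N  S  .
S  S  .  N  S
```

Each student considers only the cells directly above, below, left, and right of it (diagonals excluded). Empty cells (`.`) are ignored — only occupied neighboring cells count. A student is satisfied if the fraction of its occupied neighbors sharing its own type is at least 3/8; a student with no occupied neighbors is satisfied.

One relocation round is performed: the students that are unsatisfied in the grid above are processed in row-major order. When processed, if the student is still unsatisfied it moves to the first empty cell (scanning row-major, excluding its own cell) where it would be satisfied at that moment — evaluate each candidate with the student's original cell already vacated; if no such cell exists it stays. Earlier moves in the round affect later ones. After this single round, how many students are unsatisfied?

0

Initially unsatisfied (in order): (0,1), (1,3), (2,3), (2,4).
  (0,1) → (0,0).
  (1,3) → (0,1).
  (2,3) → (0,4).
  (2,4): now satisfied by earlier moves; stays.
Resulting grid:
S S N N N
S . N . .
S S . . S
All satisfied now.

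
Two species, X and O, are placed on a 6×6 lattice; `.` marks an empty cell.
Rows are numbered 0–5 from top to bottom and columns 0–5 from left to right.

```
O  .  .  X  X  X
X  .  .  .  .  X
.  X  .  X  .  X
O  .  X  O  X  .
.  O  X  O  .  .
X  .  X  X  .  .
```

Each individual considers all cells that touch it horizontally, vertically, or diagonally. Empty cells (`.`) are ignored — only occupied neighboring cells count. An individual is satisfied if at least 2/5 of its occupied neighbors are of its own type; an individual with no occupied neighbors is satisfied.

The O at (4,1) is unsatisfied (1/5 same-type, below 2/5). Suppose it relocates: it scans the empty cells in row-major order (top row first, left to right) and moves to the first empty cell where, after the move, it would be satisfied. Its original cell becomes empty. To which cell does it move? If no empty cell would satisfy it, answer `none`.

Vacating (4,1). Empty cells in order:
  (0,1): 1/2 same-type → satisfied — stop here.

(0,1)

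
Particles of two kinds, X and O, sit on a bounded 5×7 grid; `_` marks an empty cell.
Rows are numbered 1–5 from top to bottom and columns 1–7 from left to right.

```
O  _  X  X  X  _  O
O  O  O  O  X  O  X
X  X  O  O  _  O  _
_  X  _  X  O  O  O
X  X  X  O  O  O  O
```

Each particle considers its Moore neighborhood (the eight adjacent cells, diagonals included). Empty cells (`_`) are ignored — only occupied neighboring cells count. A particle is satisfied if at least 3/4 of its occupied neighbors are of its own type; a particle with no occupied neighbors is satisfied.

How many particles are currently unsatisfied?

Row 1: (1,1)O 2/2 satisfied · (1,3)X 1/4 not · (1,4)X 3/5 not · (1,5)X 2/4 not · (1,7)O 1/2 not
Row 2: (2,1)O 2/4 not · (2,2)O 4/7 not · (2,3)O 4/7 not · (2,4)O 3/7 not · (2,5)X 2/6 not · (2,6)O 2/5 not · (2,7)X 0/3 not
Row 3: (3,1)X 2/4 not · (3,2)X 2/6 not · (3,3)O 4/7 not · (3,4)O 4/6 not · (3,6)O 4/6 not
Row 4: (4,2)X 5/6 satisfied · (4,4)X 1/6 not · (4,5)O 6/7 satisfied · (4,6)O 6/6 satisfied · (4,7)O 4/4 satisfied
Row 5: (5,1)X 2/2 satisfied · (5,2)X 3/3 satisfied · (5,3)X 3/4 satisfied · (5,4)O 2/4 not · (5,5)O 4/5 satisfied · (5,6)O 5/5 satisfied · (5,7)O 3/3 satisfied
Unsatisfied: (1,3), (1,4), (1,5), (1,7), (2,1), (2,2), (2,3), (2,4), (2,5), (2,6), (2,7), (3,1), (3,2), (3,3), (3,4), (3,6), (4,4), (5,4) — 18 in total.

18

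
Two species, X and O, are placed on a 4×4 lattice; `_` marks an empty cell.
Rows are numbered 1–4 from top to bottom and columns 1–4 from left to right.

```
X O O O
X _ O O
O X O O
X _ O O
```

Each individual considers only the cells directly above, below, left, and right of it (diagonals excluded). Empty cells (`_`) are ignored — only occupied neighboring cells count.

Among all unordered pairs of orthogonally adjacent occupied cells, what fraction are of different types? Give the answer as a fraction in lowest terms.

Scan each occupied cell's neighbors to the right and below so each pair is counted once.
Row 1: X(1,1)–O(1,2)≠ X(1,1)–X(2,1)= O(1,2)–O(1,3)= O(1,3)–O(1,4)= O(1,3)–O(2,3)= O(1,4)–O(2,4)=  → 1/6 unlike.
Row 2: X(2,1)–O(3,1)≠ O(2,3)–O(2,4)= O(2,3)–O(3,3)= O(2,4)–O(3,4)=  → 1/4 unlike.
Row 3: O(3,1)–X(3,2)≠ O(3,1)–X(4,1)≠ X(3,2)–O(3,3)≠ O(3,3)–O(3,4)= O(3,3)–O(4,3)= O(3,4)–O(4,4)=  → 3/6 unlike.
Row 4: O(4,3)–O(4,4)=  → 0/1 unlike.
Total adjacent occupied pairs: 17; unlike-type pairs: 5.
5/17 is already in lowest terms.

5/17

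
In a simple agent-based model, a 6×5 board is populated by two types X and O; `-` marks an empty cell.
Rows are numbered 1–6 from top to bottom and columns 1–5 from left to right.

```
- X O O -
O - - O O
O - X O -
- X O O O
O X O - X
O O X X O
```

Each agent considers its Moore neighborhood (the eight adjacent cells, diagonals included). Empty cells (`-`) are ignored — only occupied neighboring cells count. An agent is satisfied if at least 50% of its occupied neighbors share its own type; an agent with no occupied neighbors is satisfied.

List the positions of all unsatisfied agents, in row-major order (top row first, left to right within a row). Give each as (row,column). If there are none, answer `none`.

Row 1: (1,2)X 0/2 ✗ · (1,3)O 2/3 ✓ · (1,4)O 3/3 ✓
Row 2: (2,1)O 1/2 ✓ · (2,4)O 4/5 ✓ · (2,5)O 3/3 ✓
Row 3: (3,1)O 1/2 ✓ · (3,3)X 1/5 ✗ · (3,4)O 5/6 ✓
Row 4: (4,2)X 2/6 ✗ · (4,3)O 3/6 ✓ · (4,4)O 4/6 ✓ · (4,5)O 2/3 ✓
Row 5: (5,1)O 2/4 ✓ · (5,2)X 2/7 ✗ · (5,3)O 3/7 ✗ · (5,5)X 1/4 ✗
Row 6: (6,1)O 2/3 ✓ · (6,2)O 3/5 ✓ · (6,3)X 2/4 ✓ · (6,4)X 2/4 ✓ · (6,5)O 0/2 ✗

(1,2), (3,3), (4,2), (5,2), (5,3), (5,5), (6,5)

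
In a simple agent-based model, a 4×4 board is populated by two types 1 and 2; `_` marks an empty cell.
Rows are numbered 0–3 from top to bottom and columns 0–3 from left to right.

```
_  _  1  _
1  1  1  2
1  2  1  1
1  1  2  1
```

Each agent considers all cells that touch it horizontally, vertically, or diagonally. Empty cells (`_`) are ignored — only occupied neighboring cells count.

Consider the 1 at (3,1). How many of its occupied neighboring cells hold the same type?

Occupied neighbors of (3,1): (2,0)=1, (2,1)=2, (2,2)=1, (3,0)=1, (3,2)=2.
Same type (1): 3 of 5.

3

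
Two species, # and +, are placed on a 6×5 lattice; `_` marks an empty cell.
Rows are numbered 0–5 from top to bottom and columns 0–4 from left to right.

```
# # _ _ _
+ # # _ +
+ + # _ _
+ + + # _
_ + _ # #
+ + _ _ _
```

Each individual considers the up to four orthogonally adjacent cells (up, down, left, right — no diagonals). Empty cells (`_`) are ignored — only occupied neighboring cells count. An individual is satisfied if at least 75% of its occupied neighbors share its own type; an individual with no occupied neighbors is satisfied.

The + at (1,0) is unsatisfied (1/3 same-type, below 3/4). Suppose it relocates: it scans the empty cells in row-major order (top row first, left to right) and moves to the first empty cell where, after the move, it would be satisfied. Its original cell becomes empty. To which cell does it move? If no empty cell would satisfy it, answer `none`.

(0,3)

Vacating (1,0). Empty cells in order:
  (0,2): 0/2 same-type → still unsatisfied.
  (0,3): 0/0 same-type → satisfied — stop here.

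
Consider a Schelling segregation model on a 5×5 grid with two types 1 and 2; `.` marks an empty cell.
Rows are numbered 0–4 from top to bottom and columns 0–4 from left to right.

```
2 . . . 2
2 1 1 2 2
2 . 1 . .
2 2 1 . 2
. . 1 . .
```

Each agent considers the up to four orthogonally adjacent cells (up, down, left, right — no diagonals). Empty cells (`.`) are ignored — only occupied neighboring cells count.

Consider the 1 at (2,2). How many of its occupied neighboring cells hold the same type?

Occupied neighbors of (2,2): (1,2)=1, (3,2)=1.
Same type (1): 2 of 2.

2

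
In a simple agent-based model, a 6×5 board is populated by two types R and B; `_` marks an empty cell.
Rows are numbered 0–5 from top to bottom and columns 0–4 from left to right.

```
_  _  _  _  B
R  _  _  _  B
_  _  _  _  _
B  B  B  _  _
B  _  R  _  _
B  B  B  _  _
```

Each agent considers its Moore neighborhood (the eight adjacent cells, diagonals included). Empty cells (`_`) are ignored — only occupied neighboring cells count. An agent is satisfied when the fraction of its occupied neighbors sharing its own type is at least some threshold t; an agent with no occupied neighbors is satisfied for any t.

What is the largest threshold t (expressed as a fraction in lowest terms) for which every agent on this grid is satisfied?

0/1

(0,4)B 1/1
(1,0)R — no occupied neighbors
(1,4)B 1/1
(3,0)B 2/2
(3,1)B 3/4
(3,2)B 1/2
(4,0)B 4/4
(4,2)R 0/4
(5,0)B 2/2
(5,1)B 3/4
(5,2)B 1/2
The smallest same-type fraction is 0/4 at (4,2), which reduces to 0/1. Any threshold above that leaves this agent unsatisfied.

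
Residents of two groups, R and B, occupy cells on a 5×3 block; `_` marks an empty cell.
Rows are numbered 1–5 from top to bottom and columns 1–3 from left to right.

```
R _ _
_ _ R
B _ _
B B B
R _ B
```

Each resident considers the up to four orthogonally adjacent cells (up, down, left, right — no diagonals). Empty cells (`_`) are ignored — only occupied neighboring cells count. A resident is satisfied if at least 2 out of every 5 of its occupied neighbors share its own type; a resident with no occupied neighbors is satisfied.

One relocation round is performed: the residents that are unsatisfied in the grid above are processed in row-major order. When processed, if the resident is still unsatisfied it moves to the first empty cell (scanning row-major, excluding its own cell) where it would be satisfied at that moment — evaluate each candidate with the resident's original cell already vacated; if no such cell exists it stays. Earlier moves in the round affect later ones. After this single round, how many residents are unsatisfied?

Initially unsatisfied (in order): (5,1).
  (5,1) → (1,2).
Resulting grid:
R R _
_ _ R
B _ _
B B B
_ _ B
All satisfied now.

0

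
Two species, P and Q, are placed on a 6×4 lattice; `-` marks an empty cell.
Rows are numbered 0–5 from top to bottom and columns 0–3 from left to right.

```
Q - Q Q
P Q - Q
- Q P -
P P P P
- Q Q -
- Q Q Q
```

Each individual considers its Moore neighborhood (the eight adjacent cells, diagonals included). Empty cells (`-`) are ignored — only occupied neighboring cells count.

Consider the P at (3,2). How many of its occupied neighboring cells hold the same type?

3

Occupied neighbors of (3,2): (2,1)=Q, (2,2)=P, (3,1)=P, (3,3)=P, (4,1)=Q, (4,2)=Q.
Same type (P): 3 of 6.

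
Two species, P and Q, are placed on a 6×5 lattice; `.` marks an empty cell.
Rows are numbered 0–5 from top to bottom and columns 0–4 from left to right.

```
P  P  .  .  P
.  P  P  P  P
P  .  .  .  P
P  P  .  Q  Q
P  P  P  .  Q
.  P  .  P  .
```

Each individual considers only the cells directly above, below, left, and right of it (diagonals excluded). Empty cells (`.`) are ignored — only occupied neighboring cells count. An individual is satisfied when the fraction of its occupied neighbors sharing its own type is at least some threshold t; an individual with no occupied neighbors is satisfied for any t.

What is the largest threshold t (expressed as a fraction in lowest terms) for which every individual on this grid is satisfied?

(0,0)P 1/1
(0,1)P 2/2
(0,4)P 1/1
(1,1)P 2/2
(1,2)P 2/2
(1,3)P 2/2
(1,4)P 3/3
(2,0)P 1/1
(2,4)P 1/2
(3,0)P 3/3
(3,1)P 2/2
(3,3)Q 1/1
(3,4)Q 2/3
(4,0)P 2/2
(4,1)P 4/4
(4,2)P 1/1
(4,4)Q 1/1
(5,1)P 1/1
(5,3)P — no occupied neighbors
The smallest same-type fraction is 1/2 at (2,4), which reduces to 1/2. Any threshold above that leaves this individual unsatisfied.

1/2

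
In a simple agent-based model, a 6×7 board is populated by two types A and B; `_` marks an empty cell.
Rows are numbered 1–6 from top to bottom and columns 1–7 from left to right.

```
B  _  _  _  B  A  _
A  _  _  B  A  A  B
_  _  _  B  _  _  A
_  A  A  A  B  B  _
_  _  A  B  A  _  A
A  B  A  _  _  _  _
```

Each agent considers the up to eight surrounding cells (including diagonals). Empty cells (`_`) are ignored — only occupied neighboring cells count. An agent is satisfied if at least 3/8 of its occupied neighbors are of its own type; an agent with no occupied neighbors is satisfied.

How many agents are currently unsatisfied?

Row 1: (1,1)B 0/1 unhappy · (1,5)B 1/4 unhappy · (1,6)A 2/4 ok
Row 2: (2,1)A 0/1 unhappy · (2,4)B 2/3 ok · (2,5)A 2/5 ok · (2,6)A 3/5 ok · (2,7)B 0/3 unhappy
Row 3: (3,4)B 2/5 ok · (3,7)A 1/3 unhappy
Row 4: (4,2)A 2/2 ok · (4,3)A 3/5 ok · (4,4)A 3/6 ok · (4,5)B 3/5 ok · (4,6)B 1/4 unhappy
Row 5: (5,3)A 4/6 ok · (5,4)B 1/6 unhappy · (5,5)A 1/4 unhappy · (5,7)A 0/1 unhappy
Row 6: (6,1)A 0/1 unhappy · (6,2)B 0/3 unhappy · (6,3)A 1/3 unhappy
Unsatisfied: (1,1), (1,5), (2,1), (2,7), (3,7), (4,6), (5,4), (5,5), (5,7), (6,1), (6,2), (6,3) — 12 in total.

12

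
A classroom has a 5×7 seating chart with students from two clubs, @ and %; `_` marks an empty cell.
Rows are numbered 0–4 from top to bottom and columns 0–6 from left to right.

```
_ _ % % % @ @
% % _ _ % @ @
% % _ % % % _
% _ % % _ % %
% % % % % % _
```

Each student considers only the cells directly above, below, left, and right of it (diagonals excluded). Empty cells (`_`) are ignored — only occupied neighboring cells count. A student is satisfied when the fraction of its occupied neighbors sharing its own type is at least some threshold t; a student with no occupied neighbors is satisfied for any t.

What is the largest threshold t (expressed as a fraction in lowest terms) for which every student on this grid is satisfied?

(0,2)% 1/1
(0,3)% 2/2
(0,4)% 2/3
(0,5)@ 2/3
(0,6)@ 2/2
(1,0)% 2/2
(1,1)% 2/2
(1,4)% 2/3
(1,5)@ 2/4
(1,6)@ 2/2
(2,0)% 3/3
(2,1)% 2/2
(2,3)% 2/2
(2,4)% 3/3
(2,5)% 2/3
(3,0)% 2/2
(3,2)% 2/2
(3,3)% 3/3
(3,5)% 3/3
(3,6)% 1/1
(4,0)% 2/2
(4,1)% 2/2
(4,2)% 3/3
(4,3)% 3/3
(4,4)% 2/2
(4,5)% 2/2
The smallest same-type fraction is 2/4 at (1,5), which reduces to 1/2. Any threshold above that leaves this student unsatisfied.

1/2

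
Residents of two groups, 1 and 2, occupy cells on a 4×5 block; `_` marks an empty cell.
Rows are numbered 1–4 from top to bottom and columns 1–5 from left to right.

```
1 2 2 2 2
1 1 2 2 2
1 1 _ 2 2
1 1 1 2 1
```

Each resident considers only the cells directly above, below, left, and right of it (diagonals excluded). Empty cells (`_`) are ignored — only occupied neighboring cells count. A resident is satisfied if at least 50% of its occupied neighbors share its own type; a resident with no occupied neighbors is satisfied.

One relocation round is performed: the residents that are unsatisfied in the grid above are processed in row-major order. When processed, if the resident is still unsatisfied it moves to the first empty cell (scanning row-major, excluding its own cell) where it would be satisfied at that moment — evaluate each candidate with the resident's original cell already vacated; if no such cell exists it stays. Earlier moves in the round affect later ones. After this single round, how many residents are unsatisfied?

Initially unsatisfied (in order): (1,2), (4,4), (4,5).
  (1,2) → (3,3).
  (4,4): no empty cell satisfies it; stays.
  (4,5) → (1,2).
Resulting grid:
1 1 2 2 2
1 1 2 2 2
1 1 2 2 2
1 1 1 2 _
Unsatisfied now: (4,3).

1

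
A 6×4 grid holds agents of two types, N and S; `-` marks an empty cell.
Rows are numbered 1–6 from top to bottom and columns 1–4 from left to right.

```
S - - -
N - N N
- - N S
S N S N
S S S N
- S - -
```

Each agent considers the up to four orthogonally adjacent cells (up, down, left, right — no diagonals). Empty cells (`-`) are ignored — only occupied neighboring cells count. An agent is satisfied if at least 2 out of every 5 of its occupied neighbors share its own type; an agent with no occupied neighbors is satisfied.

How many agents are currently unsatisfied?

(1,1)S 0/1 not
(2,1)N 0/1 not
(2,3)N 2/2 satisfied
(2,4)N 1/2 satisfied
(3,3)N 1/3 not
(3,4)S 0/3 not
(4,1)S 1/2 satisfied
(4,2)N 0/3 not
(4,3)S 1/4 not
(4,4)N 1/3 not
(5,1)S 2/2 satisfied
(5,2)S 3/4 satisfied
(5,3)S 2/3 satisfied
(5,4)N 1/2 satisfied
(6,2)S 1/1 satisfied
Unsatisfied: (1,1), (2,1), (3,3), (3,4), (4,2), (4,3), (4,4) — 7 in total.

7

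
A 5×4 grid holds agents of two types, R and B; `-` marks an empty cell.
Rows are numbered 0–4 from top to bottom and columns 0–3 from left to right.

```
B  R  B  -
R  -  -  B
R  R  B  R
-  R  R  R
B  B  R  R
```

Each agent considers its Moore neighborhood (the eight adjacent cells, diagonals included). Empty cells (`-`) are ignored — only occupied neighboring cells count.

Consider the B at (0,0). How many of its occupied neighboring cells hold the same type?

Occupied neighbors of (0,0): (0,1)=R, (1,0)=R.
Same type (B): 0 of 2.

0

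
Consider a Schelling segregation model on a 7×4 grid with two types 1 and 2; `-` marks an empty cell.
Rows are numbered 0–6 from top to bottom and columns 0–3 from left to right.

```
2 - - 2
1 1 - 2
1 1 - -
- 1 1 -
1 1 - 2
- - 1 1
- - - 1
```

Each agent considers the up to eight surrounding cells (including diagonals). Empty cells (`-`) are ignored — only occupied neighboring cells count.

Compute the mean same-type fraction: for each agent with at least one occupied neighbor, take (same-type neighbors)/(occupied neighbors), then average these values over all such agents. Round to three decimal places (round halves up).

(0,0)2 0/2
(0,3)2 1/1
(1,0)1 3/4
(1,1)1 3/4
(1,3)2 1/1
(2,0)1 4/4
(2,1)1 5/5
(3,1)1 5/5
(3,2)1 3/4
(4,0)1 2/2
(4,1)1 4/4
(4,3)2 0/3
(5,2)1 3/4
(5,3)1 2/3
(6,3)1 2/2
Sum over 15 agents: 0/2 + 1/1 + 3/4 + 3/4 + 1/1 + 4/4 + 5/5 + 5/5 + 3/4 + 2/2 + 4/4 + 0/3 + 3/4 + 2/3 + 2/2 = 35/3; mean = 35/3 ÷ 15 = 7/9 = 0.777777… → 0.778.

0.778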